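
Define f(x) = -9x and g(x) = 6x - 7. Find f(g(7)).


g(7) = 35
f(35) = -315

-315


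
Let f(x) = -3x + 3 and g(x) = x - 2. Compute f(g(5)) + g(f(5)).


-20


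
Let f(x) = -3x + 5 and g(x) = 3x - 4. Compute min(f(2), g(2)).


f(2) = -1
g(2) = 2
min = -1

-1


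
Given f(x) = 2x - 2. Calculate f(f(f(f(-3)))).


f(-3) = -8
f(-8) = -18
f(-18) = -38
f(-38) = -78

-78


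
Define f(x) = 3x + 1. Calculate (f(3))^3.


f(3) = 10
(10)^3 = 1000

1000


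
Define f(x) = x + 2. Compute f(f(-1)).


f(-1) = 1
f(1) = 3

3


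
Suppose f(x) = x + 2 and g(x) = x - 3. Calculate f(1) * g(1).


f(1) = 3
g(1) = -2
Product = -6

-6


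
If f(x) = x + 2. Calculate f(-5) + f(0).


f(-5) = -3
f(0) = 2
Sum = -1

-1


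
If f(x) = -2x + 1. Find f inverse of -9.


Solve -2x + 1 = -9
x = (-9 - 1) / (-2) = 5

5


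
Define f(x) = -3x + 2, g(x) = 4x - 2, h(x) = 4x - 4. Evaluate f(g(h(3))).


h(3) = 8
g(8) = 30
f(30) = -88

-88


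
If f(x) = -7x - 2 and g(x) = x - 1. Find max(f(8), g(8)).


7


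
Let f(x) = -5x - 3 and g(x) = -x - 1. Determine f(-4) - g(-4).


14


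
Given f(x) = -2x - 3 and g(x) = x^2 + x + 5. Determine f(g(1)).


g(1) = 7
f(7) = -17

-17


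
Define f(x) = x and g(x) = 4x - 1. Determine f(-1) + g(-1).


f(-1) = -1
g(-1) = -5
Sum = -6

-6


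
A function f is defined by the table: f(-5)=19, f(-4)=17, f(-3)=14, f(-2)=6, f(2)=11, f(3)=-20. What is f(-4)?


Reading from the table at x = -4

17


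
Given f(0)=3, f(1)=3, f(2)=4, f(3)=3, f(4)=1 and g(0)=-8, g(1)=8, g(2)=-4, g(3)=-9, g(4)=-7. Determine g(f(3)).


-9


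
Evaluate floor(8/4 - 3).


-1


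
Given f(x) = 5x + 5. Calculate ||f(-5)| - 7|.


f(-5) = -20
|-20| = 20
|20 - 7| = 13

13


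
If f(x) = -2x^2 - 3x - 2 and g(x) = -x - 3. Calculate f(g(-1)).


g(-1) = -2
f(-2) = (-2)*(-2)^2 - 3*(-2) - 2 = -4

-4


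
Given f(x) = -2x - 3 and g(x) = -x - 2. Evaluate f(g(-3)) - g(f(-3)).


0


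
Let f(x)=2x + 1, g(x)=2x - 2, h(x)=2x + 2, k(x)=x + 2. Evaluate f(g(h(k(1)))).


k(1) = 3
h(3) = 8
g(8) = 14
f(14) = 29

29


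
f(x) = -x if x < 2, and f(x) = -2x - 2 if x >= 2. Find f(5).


5 satisfies x >= 2
f(5) = -12

-12


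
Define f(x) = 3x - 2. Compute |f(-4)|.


14


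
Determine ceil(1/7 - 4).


1/7 = 0.1429
0.1429 - 4 = -3.8571
ceil(-3.8571) = -3

-3


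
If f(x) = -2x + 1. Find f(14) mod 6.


f(14) = -27
-27 mod 6 = 3

3


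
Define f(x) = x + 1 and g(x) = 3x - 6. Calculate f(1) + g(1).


f(1) = 2
g(1) = -3
Sum = -1

-1


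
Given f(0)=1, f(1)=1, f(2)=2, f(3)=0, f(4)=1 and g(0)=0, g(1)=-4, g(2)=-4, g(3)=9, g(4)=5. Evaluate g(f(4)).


f(4) = 1
g(1) = -4

-4


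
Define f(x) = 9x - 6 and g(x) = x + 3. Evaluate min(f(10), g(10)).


f(10) = 84
g(10) = 13
min = 13

13


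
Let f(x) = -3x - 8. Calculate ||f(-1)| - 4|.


f(-1) = -5
|-5| = 5
|5 - 4| = 1

1


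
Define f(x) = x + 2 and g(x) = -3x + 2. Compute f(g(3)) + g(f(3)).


-18


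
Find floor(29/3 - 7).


29/3 = 9.6667
9.6667 - 7 = 2.6667
floor(2.6667) = 2

2


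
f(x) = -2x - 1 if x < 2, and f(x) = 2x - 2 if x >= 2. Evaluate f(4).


4 satisfies x >= 2
f(4) = 6

6


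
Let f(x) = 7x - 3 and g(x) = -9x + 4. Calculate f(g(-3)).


g(-3) = 31
f(31) = 214

214


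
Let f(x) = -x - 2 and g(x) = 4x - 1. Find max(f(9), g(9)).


f(9) = -11
g(9) = 35
max = 35

35


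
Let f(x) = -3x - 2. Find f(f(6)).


f(6) = -20
f(-20) = 58

58


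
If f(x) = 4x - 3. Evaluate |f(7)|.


f(7) = 25
|25| = 25

25


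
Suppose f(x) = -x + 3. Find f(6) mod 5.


2


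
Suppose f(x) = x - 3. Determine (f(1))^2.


f(1) = -2
(-2)^2 = 4

4


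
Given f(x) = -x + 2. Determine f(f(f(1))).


1


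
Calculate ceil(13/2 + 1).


8


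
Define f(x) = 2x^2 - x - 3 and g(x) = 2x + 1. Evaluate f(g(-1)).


g(-1) = -1
f(-1) = 2*(-1)^2 - 1*(-1) - 3 = 0

0


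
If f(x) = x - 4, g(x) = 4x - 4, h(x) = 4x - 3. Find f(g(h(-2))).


h(-2) = -11
g(-11) = -48
f(-48) = -52

-52


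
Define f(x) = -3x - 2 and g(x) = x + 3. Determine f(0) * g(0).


-6


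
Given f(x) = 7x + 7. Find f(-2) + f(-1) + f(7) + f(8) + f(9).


f(-2) = -7
f(-1) = 0
f(7) = 56
f(8) = 63
f(9) = 70
Sum = 182

182


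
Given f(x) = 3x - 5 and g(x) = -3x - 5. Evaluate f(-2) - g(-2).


f(-2) = -11
g(-2) = 1
Difference = -12

-12


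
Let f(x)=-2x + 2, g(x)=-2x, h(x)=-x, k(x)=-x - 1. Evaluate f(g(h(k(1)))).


k(1) = -2
h(-2) = 2
g(2) = -4
f(-4) = 10

10


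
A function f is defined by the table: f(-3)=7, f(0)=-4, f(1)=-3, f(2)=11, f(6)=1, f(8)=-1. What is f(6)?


Reading from the table at x = 6

1


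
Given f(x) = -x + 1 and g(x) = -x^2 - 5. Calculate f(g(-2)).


g(-2) = -9
f(-9) = 10

10


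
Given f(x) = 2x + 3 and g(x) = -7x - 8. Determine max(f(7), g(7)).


f(7) = 17
g(7) = -57
max = 17

17


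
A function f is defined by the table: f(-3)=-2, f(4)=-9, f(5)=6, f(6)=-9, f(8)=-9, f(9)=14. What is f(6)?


-9


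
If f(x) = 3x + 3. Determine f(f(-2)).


f(-2) = -3
f(-3) = -6

-6


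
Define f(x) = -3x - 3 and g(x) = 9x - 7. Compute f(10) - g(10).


f(10) = -33
g(10) = 83
Difference = -116

-116


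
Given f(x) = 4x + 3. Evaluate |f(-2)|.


5


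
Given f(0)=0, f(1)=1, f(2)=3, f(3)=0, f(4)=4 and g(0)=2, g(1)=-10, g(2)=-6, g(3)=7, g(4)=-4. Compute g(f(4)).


f(4) = 4
g(4) = -4

-4


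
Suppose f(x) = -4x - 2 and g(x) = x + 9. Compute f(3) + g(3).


f(3) = -14
g(3) = 12
Sum = -2

-2


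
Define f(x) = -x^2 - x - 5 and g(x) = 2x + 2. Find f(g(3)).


g(3) = 8
f(8) = (-1)*(8)^2 - 1*(8) - 5 = -77

-77


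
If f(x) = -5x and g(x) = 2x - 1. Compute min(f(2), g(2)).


-10


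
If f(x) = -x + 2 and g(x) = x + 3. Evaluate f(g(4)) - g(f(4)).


-6


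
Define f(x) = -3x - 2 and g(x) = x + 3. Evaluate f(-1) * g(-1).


f(-1) = 1
g(-1) = 2
Product = 2

2


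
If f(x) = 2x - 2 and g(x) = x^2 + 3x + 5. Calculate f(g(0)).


g(0) = 5
f(5) = 8

8


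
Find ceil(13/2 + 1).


13/2 = 6.5
6.5 + 1 = 7.5
ceil(7.5) = 8

8


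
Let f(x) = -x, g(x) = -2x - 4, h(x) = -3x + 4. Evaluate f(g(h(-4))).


h(-4) = 16
g(16) = -36
f(-36) = 36

36


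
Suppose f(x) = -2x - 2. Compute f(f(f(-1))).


f(-1) = 0
f(0) = -2
f(-2) = 2

2


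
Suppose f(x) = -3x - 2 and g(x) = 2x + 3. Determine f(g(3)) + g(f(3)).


f(g(3)) = -29
g(f(3)) = -19
Sum = -48

-48


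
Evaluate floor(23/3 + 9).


23/3 = 7.6667
7.6667 + 9 = 16.6667
floor(16.6667) = 16

16


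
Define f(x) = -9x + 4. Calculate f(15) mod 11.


f(15) = -131
-131 mod 11 = 1

1


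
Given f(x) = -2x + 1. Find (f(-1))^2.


9


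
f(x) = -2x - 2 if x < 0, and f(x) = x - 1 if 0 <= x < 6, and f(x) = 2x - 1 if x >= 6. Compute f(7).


7 satisfies x >= 6
f(7) = 13

13


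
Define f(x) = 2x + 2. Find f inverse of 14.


Solve 2x + 2 = 14
x = (14 - 2) / 2 = 6

6


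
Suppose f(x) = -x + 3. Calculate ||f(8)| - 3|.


f(8) = -5
|-5| = 5
|5 - 3| = 2

2


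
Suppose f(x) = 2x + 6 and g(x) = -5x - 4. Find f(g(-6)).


g(-6) = 26
f(26) = 58

58


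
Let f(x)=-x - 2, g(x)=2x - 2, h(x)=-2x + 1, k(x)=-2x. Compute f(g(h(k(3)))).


k(3) = -6
h(-6) = 13
g(13) = 24
f(24) = -26

-26


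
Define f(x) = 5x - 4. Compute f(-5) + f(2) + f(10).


f(-5) = -29
f(2) = 6
f(10) = 46
Sum = 23

23


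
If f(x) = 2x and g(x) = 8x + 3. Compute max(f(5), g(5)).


43


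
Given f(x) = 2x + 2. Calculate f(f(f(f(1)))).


f(1) = 4
f(4) = 10
f(10) = 22
f(22) = 46

46


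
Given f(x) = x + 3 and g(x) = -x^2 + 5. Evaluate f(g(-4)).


g(-4) = -11
f(-11) = -8

-8


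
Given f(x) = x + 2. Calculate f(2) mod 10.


f(2) = 4
4 mod 10 = 4

4


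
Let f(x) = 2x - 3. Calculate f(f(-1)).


f(-1) = -5
f(-5) = -13

-13


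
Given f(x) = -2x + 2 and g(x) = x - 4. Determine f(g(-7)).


g(-7) = -11
f(-11) = 24

24


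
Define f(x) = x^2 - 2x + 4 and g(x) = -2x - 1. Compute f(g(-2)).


g(-2) = 3
f(3) = 1*(3)^2 - 2*(3) + 4 = 7

7


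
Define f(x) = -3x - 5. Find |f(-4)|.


f(-4) = 7
|7| = 7

7


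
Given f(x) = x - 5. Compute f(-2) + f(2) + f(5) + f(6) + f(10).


f(-2) = -7
f(2) = -3
f(5) = 0
f(6) = 1
f(10) = 5
Sum = -4

-4


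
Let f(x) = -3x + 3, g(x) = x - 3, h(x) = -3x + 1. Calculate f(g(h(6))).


h(6) = -17
g(-17) = -20
f(-20) = 63

63


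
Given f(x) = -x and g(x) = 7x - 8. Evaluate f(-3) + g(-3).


f(-3) = 3
g(-3) = -29
Sum = -26

-26


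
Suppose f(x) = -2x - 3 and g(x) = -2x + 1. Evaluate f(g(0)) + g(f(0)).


f(g(0)) = -5
g(f(0)) = 7
Sum = 2

2


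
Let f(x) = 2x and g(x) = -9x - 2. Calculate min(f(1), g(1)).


-11


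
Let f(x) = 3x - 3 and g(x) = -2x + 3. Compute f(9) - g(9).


39


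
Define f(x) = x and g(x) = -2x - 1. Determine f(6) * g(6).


f(6) = 6
g(6) = -13
Product = -78

-78


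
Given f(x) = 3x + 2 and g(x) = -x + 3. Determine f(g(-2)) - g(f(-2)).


10


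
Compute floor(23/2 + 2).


23/2 = 11.5
11.5 + 2 = 13.5
floor(13.5) = 13

13


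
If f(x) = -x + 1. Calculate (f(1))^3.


f(1) = 0
(0)^3 = 0

0


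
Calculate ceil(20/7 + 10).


20/7 = 2.8571
2.8571 + 10 = 12.8571
ceil(12.8571) = 13

13


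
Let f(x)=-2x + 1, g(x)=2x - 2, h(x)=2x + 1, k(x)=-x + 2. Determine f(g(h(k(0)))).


k(0) = 2
h(2) = 5
g(5) = 8
f(8) = -15

-15


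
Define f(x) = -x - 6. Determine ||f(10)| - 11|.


5


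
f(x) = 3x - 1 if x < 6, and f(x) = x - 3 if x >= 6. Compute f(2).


2 satisfies x < 6
f(2) = 5

5


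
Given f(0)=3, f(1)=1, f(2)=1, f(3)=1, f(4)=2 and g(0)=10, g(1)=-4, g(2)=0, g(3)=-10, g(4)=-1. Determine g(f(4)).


f(4) = 2
g(2) = 0

0


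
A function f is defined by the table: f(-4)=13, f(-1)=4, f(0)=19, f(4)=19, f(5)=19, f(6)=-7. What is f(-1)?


Reading from the table at x = -1

4


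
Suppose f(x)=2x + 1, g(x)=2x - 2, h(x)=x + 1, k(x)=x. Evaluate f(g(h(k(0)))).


k(0) = 0
h(0) = 1
g(1) = 0
f(0) = 1

1


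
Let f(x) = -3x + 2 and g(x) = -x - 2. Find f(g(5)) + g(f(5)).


f(g(5)) = 23
g(f(5)) = 11
Sum = 34

34


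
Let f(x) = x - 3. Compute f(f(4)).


f(4) = 1
f(1) = -2

-2


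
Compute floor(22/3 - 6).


1


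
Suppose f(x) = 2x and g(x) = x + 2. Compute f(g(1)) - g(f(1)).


2


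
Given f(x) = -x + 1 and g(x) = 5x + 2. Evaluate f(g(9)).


-46


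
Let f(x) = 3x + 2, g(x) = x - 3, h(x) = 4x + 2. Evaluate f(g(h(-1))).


h(-1) = -2
g(-2) = -5
f(-5) = -13

-13


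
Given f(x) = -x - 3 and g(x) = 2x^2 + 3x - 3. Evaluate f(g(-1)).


g(-1) = -4
f(-4) = 1

1


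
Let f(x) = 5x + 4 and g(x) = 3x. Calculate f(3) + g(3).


f(3) = 19
g(3) = 9
Sum = 28

28


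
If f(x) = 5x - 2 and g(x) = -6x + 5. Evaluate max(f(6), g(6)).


f(6) = 28
g(6) = -31
max = 28

28


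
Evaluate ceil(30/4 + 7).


15


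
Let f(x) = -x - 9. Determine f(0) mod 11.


f(0) = -9
-9 mod 11 = 2

2


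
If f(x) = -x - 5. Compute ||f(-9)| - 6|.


f(-9) = 4
|4| = 4
|4 - 6| = 2

2


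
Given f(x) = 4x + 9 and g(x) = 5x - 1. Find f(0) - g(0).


f(0) = 9
g(0) = -1
Difference = 10

10


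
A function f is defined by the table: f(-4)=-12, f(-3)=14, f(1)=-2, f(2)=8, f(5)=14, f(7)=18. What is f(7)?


Reading from the table at x = 7

18


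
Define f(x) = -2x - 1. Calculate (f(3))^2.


f(3) = -7
(-7)^2 = 49

49


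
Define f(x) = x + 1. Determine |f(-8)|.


7


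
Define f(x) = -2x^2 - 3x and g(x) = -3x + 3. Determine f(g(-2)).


g(-2) = 9
f(9) = (-2)*(9)^2 - 3*(9) = -189

-189


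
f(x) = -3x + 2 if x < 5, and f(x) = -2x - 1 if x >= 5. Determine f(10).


10 satisfies x >= 5
f(10) = -21

-21


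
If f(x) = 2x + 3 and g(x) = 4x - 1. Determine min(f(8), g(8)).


f(8) = 19
g(8) = 31
min = 19

19


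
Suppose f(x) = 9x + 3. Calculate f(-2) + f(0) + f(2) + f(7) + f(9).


159


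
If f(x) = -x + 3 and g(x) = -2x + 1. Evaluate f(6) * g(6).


f(6) = -3
g(6) = -11
Product = 33

33


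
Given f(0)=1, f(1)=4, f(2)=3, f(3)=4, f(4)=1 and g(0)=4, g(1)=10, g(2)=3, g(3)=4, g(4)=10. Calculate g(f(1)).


f(1) = 4
g(4) = 10

10


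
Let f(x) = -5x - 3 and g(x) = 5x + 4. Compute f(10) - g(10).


f(10) = -53
g(10) = 54
Difference = -107

-107


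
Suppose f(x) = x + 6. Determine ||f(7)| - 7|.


f(7) = 13
|13| = 13
|13 - 7| = 6

6


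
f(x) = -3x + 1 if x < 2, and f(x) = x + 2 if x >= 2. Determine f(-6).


-6 satisfies x < 2
f(-6) = 19

19


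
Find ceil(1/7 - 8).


1/7 = 0.1429
0.1429 - 8 = -7.8571
ceil(-7.8571) = -7

-7


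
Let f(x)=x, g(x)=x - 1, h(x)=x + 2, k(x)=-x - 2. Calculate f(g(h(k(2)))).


k(2) = -4
h(-4) = -2
g(-2) = -3
f(-3) = -3

-3


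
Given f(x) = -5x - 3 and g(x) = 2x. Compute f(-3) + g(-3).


f(-3) = 12
g(-3) = -6
Sum = 6

6


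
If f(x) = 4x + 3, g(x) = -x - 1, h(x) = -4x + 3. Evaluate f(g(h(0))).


h(0) = 3
g(3) = -4
f(-4) = -13

-13


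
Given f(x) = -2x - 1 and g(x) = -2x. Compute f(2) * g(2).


20


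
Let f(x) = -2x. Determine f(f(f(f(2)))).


f(2) = -4
f(-4) = 8
f(8) = -16
f(-16) = 32

32


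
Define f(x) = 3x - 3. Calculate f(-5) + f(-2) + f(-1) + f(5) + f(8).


f(-5) = -18
f(-2) = -9
f(-1) = -6
f(5) = 12
f(8) = 21
Sum = 0

0


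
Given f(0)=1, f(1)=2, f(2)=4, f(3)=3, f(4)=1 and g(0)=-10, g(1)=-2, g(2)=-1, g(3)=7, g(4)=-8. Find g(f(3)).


7


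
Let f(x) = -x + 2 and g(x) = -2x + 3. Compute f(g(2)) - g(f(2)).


f(g(2)) = 3
g(f(2)) = 3
Difference = 0

0


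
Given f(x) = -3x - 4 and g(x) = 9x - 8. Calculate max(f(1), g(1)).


f(1) = -7
g(1) = 1
max = 1

1


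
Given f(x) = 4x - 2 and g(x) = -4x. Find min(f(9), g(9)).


f(9) = 34
g(9) = -36
min = -36

-36


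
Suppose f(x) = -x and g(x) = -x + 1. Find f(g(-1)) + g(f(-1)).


-2


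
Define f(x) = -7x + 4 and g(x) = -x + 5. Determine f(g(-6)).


g(-6) = 11
f(11) = -73

-73


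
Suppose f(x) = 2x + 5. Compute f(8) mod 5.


f(8) = 21
21 mod 5 = 1

1


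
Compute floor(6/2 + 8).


6/2 = 3
3 + 8 = 11
floor(11) = 11

11


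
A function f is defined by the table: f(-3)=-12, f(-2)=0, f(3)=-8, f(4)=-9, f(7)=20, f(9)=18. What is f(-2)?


Reading from the table at x = -2

0


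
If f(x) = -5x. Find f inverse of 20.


Solve -5x = 20
x = (20) / (-5) = -4

-4


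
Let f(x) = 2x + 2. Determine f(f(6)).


f(6) = 14
f(14) = 30

30


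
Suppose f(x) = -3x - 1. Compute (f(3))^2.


100


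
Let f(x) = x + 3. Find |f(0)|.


f(0) = 3
|3| = 3

3


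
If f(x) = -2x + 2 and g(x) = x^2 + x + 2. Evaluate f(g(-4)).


-26


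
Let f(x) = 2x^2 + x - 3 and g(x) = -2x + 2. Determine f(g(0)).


g(0) = 2
f(2) = 2*(2)^2 + 1*(2) - 3 = 7

7


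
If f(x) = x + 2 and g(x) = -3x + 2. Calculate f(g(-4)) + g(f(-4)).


24


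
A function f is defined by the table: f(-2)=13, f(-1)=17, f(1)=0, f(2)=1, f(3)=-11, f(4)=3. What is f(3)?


Reading from the table at x = 3

-11


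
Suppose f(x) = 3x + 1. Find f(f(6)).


58


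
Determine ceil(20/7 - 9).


20/7 = 2.8571
2.8571 - 9 = -6.1429
ceil(-6.1429) = -6

-6


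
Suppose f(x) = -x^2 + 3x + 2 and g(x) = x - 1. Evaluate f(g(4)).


g(4) = 3
f(3) = (-1)*(3)^2 + 3*(3) + 2 = 2

2


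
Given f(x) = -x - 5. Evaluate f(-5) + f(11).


f(-5) = 0
f(11) = -16
Sum = -16

-16


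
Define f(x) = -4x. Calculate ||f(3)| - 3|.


f(3) = -12
|-12| = 12
|12 - 3| = 9

9


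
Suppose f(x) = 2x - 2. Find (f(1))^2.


f(1) = 0
(0)^2 = 0

0


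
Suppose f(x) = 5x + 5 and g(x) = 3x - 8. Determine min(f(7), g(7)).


f(7) = 40
g(7) = 13
min = 13

13


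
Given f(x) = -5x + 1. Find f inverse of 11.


Solve -5x + 1 = 11
x = (11 - 1) / (-5) = -2

-2


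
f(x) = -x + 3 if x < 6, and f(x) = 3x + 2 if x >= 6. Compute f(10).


32


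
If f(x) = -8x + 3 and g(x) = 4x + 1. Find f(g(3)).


g(3) = 13
f(13) = -101

-101


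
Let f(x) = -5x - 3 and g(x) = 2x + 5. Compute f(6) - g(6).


f(6) = -33
g(6) = 17
Difference = -50

-50


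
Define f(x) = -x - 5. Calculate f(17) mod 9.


5


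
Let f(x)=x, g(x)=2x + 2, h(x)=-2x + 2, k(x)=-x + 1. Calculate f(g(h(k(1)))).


6


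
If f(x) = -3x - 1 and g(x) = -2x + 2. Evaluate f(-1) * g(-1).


8


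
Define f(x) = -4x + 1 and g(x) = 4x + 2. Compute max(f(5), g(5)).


f(5) = -19
g(5) = 22
max = 22

22


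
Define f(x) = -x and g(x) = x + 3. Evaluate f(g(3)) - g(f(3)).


-6


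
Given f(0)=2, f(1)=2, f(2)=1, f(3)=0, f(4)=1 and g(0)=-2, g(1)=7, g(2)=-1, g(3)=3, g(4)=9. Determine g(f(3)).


f(3) = 0
g(0) = -2

-2


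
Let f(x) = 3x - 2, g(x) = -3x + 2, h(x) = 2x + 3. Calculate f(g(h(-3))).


h(-3) = -3
g(-3) = 11
f(11) = 31

31


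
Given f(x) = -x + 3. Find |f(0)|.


f(0) = 3
|3| = 3

3


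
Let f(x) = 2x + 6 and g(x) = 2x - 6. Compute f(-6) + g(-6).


f(-6) = -6
g(-6) = -18
Sum = -24

-24


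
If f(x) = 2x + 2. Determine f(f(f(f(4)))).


f(4) = 10
f(10) = 22
f(22) = 46
f(46) = 94

94


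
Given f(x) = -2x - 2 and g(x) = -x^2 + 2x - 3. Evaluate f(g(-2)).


20


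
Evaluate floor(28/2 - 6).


8


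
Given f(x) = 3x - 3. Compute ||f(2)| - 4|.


f(2) = 3
|3| = 3
|3 - 4| = 1

1


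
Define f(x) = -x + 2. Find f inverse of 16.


Solve -x + 2 = 16
x = (16 - 2) / (-1) = -14

-14


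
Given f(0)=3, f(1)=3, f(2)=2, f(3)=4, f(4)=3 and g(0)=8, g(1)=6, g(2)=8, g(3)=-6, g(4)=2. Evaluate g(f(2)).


f(2) = 2
g(2) = 8

8


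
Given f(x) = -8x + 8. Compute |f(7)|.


48


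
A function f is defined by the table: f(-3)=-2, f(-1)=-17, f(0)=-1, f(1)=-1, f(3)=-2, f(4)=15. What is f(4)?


15


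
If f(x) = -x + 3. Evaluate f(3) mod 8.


f(3) = 0
0 mod 8 = 0

0


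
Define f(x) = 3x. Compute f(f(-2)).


f(-2) = -6
f(-6) = -18

-18


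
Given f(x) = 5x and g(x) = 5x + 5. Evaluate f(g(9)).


g(9) = 50
f(50) = 250

250


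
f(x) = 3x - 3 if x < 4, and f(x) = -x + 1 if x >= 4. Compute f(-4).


-4 satisfies x < 4
f(-4) = -15

-15


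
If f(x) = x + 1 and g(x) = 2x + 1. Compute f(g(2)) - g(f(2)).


f(g(2)) = 6
g(f(2)) = 7
Difference = -1

-1


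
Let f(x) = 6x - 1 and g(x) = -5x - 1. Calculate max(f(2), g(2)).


f(2) = 11
g(2) = -11
max = 11

11


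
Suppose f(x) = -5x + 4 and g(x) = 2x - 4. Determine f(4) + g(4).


-12


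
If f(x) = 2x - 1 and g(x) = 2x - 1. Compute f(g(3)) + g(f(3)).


f(g(3)) = 9
g(f(3)) = 9
Sum = 18

18


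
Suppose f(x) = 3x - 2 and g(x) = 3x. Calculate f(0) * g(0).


f(0) = -2
g(0) = 0
Product = 0

0


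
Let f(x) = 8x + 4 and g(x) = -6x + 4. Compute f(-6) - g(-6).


f(-6) = -44
g(-6) = 40
Difference = -84

-84


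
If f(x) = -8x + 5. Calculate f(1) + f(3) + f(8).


f(1) = -3
f(3) = -19
f(8) = -59
Sum = -81

-81


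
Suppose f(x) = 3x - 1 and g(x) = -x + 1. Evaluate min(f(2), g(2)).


f(2) = 5
g(2) = -1
min = -1

-1


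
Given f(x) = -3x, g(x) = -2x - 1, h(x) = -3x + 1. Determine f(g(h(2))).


h(2) = -5
g(-5) = 9
f(9) = -27

-27


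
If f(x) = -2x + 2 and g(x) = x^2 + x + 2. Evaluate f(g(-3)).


g(-3) = 8
f(8) = -14

-14


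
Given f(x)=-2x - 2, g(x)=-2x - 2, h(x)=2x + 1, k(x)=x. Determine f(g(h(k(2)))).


22


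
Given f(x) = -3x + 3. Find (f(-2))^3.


f(-2) = 9
(9)^3 = 729

729


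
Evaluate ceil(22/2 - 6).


22/2 = 11
11 - 6 = 5
ceil(5) = 5

5


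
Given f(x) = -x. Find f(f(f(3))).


f(3) = -3
f(-3) = 3
f(3) = -3

-3


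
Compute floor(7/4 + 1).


7/4 = 1.75
1.75 + 1 = 2.75
floor(2.75) = 2

2


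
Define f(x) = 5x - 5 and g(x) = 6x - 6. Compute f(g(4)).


g(4) = 18
f(18) = 85

85


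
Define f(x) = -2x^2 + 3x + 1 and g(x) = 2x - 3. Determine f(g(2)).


g(2) = 1
f(1) = (-2)*(1)^2 + 3*(1) + 1 = 2

2


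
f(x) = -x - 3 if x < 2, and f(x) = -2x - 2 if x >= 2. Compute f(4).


4 satisfies x >= 2
f(4) = -10

-10


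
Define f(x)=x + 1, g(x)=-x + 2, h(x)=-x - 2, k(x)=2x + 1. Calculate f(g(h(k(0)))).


6


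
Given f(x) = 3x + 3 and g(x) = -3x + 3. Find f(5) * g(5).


f(5) = 18
g(5) = -12
Product = -216

-216


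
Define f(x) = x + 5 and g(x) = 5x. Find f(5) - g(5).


f(5) = 10
g(5) = 25
Difference = -15

-15


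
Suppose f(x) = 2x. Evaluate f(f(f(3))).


f(3) = 6
f(6) = 12
f(12) = 24

24


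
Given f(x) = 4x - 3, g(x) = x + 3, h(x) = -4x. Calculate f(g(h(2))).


h(2) = -8
g(-8) = -5
f(-5) = -23

-23


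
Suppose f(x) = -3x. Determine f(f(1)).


f(1) = -3
f(-3) = 9

9


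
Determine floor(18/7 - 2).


18/7 = 2.5714
2.5714 - 2 = 0.5714
floor(0.5714) = 0

0


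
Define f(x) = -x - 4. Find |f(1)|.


f(1) = -5
|-5| = 5

5


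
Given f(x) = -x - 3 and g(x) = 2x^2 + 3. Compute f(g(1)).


g(1) = 5
f(5) = -8

-8


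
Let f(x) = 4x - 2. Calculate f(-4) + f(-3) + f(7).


-6


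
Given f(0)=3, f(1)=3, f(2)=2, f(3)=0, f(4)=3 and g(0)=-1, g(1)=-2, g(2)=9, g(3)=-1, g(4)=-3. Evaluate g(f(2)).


f(2) = 2
g(2) = 9

9


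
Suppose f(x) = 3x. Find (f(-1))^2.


f(-1) = -3
(-3)^2 = 9

9


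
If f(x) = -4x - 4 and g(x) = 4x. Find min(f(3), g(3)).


f(3) = -16
g(3) = 12
min = -16

-16


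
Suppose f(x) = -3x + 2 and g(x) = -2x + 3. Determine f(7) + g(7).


-30


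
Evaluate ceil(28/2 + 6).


28/2 = 14
14 + 6 = 20
ceil(20) = 20

20


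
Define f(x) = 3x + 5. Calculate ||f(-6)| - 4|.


f(-6) = -13
|-13| = 13
|13 - 4| = 9

9


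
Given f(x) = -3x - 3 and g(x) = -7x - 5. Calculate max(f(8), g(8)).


f(8) = -27
g(8) = -61
max = -27

-27


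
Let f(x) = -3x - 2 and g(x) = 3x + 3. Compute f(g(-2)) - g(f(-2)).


f(g(-2)) = 7
g(f(-2)) = 15
Difference = -8

-8


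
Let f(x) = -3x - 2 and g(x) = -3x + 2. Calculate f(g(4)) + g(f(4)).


72


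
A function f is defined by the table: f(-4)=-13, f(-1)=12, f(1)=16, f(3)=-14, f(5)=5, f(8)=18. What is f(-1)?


Reading from the table at x = -1

12


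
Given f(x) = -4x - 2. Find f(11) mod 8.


f(11) = -46
-46 mod 8 = 2

2


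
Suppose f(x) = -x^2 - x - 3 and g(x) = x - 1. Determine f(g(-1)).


g(-1) = -2
f(-2) = (-1)*(-2)^2 - 1*(-2) - 3 = -5

-5


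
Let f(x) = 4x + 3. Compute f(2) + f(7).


f(2) = 11
f(7) = 31
Sum = 42

42


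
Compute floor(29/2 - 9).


29/2 = 14.5
14.5 - 9 = 5.5
floor(5.5) = 5

5


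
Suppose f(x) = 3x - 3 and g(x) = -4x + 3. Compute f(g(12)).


g(12) = -45
f(-45) = -138

-138


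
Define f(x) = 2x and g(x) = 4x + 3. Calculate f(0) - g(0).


-3


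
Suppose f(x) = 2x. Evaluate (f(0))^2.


f(0) = 0
(0)^2 = 0

0


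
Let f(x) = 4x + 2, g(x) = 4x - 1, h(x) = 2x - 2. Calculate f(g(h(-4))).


h(-4) = -10
g(-10) = -41
f(-41) = -162

-162


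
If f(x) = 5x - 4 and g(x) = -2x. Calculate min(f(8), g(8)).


f(8) = 36
g(8) = -16
min = -16

-16


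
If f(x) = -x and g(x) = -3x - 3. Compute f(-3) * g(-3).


f(-3) = 3
g(-3) = 6
Product = 18

18


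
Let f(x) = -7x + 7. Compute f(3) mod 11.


f(3) = -14
-14 mod 11 = 8

8


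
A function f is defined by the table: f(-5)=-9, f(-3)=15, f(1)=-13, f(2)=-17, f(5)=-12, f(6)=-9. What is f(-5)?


Reading from the table at x = -5

-9


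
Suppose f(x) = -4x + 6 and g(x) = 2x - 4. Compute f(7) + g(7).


-12


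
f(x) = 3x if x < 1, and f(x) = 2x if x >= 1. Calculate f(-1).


-1 satisfies x < 1
f(-1) = -3

-3


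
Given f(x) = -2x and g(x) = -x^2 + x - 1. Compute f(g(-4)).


42


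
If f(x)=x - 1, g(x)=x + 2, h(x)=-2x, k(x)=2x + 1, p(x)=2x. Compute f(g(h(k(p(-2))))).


p(-2) = -4
k(-4) = -7
h(-7) = 14
g(14) = 16
f(16) = 15

15


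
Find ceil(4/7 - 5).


-4


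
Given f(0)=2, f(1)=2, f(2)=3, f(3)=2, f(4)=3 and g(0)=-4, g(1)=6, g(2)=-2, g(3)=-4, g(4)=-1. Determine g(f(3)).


f(3) = 2
g(2) = -2

-2


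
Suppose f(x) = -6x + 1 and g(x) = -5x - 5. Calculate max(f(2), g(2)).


f(2) = -11
g(2) = -15
max = -11

-11


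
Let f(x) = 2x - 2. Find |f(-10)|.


f(-10) = -22
|-22| = 22

22


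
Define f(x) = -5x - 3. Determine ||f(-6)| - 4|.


f(-6) = 27
|27| = 27
|27 - 4| = 23

23


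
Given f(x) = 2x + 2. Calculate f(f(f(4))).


f(4) = 10
f(10) = 22
f(22) = 46

46


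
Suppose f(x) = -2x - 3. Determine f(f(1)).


f(1) = -5
f(-5) = 7

7


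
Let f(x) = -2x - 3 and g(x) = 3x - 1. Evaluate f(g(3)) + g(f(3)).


f(g(3)) = -19
g(f(3)) = -28
Sum = -47

-47


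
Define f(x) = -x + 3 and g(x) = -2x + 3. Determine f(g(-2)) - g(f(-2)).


f(g(-2)) = -4
g(f(-2)) = -7
Difference = 3

3


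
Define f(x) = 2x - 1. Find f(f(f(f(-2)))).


f(-2) = -5
f(-5) = -11
f(-11) = -23
f(-23) = -47

-47


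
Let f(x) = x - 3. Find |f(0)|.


f(0) = -3
|-3| = 3

3


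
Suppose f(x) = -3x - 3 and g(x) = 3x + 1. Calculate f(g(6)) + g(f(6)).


f(g(6)) = -60
g(f(6)) = -62
Sum = -122

-122


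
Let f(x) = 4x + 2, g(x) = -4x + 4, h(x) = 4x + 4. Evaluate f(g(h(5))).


-366


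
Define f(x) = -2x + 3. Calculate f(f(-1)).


f(-1) = 5
f(5) = -7

-7


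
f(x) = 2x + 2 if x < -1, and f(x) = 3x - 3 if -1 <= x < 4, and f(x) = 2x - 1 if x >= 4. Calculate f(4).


7


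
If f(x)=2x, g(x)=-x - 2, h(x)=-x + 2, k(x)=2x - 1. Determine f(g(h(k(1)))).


k(1) = 1
h(1) = 1
g(1) = -3
f(-3) = -6

-6


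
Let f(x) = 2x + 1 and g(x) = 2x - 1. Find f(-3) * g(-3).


f(-3) = -5
g(-3) = -7
Product = 35

35


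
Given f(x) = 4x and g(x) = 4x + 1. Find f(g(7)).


g(7) = 29
f(29) = 116

116


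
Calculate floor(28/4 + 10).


28/4 = 7
7 + 10 = 17
floor(17) = 17

17


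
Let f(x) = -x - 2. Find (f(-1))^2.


f(-1) = -1
(-1)^2 = 1

1


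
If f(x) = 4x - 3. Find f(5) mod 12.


f(5) = 17
17 mod 12 = 5

5


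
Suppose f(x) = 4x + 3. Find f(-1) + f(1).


f(-1) = -1
f(1) = 7
Sum = 6

6


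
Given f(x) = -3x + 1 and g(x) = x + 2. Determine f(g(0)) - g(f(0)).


-8


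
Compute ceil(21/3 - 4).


21/3 = 7
7 - 4 = 3
ceil(3) = 3

3


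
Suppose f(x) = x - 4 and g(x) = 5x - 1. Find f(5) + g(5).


25


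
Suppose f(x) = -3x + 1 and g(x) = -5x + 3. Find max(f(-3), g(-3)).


f(-3) = 10
g(-3) = 18
max = 18

18


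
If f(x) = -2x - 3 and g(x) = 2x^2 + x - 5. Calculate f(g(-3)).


g(-3) = 10
f(10) = -23

-23


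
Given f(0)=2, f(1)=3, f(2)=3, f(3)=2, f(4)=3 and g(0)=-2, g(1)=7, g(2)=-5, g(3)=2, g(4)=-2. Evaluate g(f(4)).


f(4) = 3
g(3) = 2

2


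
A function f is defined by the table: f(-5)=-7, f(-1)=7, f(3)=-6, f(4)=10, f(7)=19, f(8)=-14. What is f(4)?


Reading from the table at x = 4

10


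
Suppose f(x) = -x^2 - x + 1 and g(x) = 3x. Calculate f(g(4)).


g(4) = 12
f(12) = (-1)*(12)^2 - 1*(12) + 1 = -155

-155


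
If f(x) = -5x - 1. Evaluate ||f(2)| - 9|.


f(2) = -11
|-11| = 11
|11 - 9| = 2

2


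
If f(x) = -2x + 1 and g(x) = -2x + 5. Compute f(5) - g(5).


f(5) = -9
g(5) = -5
Difference = -4

-4


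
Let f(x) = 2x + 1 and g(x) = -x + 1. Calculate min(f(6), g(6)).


f(6) = 13
g(6) = -5
min = -5

-5


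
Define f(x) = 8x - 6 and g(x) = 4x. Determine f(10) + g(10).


f(10) = 74
g(10) = 40
Sum = 114

114


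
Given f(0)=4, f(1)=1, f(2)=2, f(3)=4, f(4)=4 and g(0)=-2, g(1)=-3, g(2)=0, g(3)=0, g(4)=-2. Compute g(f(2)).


f(2) = 2
g(2) = 0

0


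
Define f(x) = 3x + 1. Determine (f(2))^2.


f(2) = 7
(7)^2 = 49

49


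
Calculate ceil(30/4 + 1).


30/4 = 7.5
7.5 + 1 = 8.5
ceil(8.5) = 9

9


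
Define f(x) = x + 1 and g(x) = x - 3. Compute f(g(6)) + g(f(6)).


f(g(6)) = 4
g(f(6)) = 4
Sum = 8

8


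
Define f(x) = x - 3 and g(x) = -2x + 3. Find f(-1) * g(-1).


f(-1) = -4
g(-1) = 5
Product = -20

-20


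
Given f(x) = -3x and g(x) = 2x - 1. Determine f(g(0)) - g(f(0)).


f(g(0)) = 3
g(f(0)) = -1
Difference = 4

4


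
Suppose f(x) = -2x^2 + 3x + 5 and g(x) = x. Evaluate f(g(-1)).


g(-1) = -1
f(-1) = (-2)*(-1)^2 + 3*(-1) + 5 = 0

0


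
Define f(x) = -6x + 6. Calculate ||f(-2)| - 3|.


15


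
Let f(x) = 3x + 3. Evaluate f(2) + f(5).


f(2) = 9
f(5) = 18
Sum = 27

27


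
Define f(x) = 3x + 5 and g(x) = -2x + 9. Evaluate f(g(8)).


g(8) = -7
f(-7) = -16

-16


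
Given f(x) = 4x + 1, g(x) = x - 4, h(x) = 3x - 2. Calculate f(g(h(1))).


h(1) = 1
g(1) = -3
f(-3) = -11

-11


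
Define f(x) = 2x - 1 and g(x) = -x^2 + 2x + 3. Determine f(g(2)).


g(2) = 3
f(3) = 5

5


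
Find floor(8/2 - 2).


8/2 = 4
4 - 2 = 2
floor(2) = 2

2


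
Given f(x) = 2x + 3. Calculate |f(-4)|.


f(-4) = -5
|-5| = 5

5


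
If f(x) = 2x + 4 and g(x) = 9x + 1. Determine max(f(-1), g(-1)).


f(-1) = 2
g(-1) = -8
max = 2

2


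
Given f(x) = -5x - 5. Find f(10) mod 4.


f(10) = -55
-55 mod 4 = 1

1


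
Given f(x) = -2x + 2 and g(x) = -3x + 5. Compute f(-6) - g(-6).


f(-6) = 14
g(-6) = 23
Difference = -9

-9


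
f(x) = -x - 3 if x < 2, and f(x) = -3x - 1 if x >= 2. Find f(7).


7 satisfies x >= 2
f(7) = -22

-22


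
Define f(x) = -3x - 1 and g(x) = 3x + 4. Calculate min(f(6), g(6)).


f(6) = -19
g(6) = 22
min = -19

-19


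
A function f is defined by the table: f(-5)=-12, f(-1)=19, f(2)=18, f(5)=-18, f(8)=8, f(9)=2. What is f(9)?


Reading from the table at x = 9

2


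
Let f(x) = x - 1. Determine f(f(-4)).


f(-4) = -5
f(-5) = -6

-6


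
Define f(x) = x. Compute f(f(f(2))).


f(2) = 2
f(2) = 2
f(2) = 2

2


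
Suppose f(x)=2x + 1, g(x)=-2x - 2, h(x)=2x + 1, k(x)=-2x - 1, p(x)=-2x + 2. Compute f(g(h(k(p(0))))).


33


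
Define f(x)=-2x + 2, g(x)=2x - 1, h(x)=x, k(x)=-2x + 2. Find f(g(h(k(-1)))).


k(-1) = 4
h(4) = 4
g(4) = 7
f(7) = -12

-12


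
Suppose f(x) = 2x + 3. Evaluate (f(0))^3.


f(0) = 3
(3)^3 = 27

27


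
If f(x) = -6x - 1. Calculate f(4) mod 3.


f(4) = -25
-25 mod 3 = 2

2


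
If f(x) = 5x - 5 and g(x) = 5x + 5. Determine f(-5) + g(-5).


f(-5) = -30
g(-5) = -20
Sum = -50

-50


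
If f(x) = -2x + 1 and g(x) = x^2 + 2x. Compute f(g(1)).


g(1) = 3
f(3) = -5

-5


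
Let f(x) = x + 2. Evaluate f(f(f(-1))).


f(-1) = 1
f(1) = 3
f(3) = 5

5


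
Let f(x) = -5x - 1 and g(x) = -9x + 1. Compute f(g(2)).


g(2) = -17
f(-17) = 84

84


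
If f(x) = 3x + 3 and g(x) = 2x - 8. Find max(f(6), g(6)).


f(6) = 21
g(6) = 4
max = 21

21


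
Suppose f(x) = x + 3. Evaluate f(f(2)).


f(2) = 5
f(5) = 8

8


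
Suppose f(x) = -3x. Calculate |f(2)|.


f(2) = -6
|-6| = 6

6


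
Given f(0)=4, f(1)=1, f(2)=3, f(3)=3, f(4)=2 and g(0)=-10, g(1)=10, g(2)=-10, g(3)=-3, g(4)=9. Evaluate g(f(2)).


f(2) = 3
g(3) = -3

-3


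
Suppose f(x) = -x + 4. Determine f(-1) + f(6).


f(-1) = 5
f(6) = -2
Sum = 3

3


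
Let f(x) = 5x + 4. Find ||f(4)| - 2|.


22


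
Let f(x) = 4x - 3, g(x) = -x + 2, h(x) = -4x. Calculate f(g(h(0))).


5


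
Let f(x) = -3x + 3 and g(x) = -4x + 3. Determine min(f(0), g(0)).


f(0) = 3
g(0) = 3
min = 3

3


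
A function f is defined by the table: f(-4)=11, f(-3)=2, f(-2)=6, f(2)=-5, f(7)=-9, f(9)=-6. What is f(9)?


Reading from the table at x = 9

-6


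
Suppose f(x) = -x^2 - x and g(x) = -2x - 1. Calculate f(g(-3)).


-30


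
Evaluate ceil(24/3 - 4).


24/3 = 8
8 - 4 = 4
ceil(4) = 4

4


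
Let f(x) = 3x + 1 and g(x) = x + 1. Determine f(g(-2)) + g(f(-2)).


f(g(-2)) = -2
g(f(-2)) = -4
Sum = -6

-6


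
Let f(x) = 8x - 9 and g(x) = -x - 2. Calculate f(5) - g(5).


f(5) = 31
g(5) = -7
Difference = 38

38


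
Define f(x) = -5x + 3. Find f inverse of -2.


Solve -5x + 3 = -2
x = (-2 - 3) / (-5) = 1

1


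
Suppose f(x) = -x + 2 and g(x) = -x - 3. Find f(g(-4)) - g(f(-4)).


f(g(-4)) = 1
g(f(-4)) = -9
Difference = 10

10


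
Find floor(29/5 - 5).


0


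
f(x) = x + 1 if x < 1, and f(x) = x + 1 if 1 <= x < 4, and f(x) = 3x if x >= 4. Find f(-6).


-6 satisfies x < 1
f(-6) = -5

-5


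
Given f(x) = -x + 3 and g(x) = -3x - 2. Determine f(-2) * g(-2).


f(-2) = 5
g(-2) = 4
Product = 20

20


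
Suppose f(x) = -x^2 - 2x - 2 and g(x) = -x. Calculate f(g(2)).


-2


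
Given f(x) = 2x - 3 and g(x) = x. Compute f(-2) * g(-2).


f(-2) = -7
g(-2) = -2
Product = 14

14


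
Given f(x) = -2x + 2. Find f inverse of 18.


Solve -2x + 2 = 18
x = (18 - 2) / (-2) = -8

-8


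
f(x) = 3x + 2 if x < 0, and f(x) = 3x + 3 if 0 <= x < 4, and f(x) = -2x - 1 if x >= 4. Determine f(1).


6


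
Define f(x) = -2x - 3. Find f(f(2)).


11


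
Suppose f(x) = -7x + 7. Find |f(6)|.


f(6) = -35
|-35| = 35

35


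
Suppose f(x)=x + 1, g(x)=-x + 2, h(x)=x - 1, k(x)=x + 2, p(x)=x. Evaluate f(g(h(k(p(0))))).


p(0) = 0
k(0) = 2
h(2) = 1
g(1) = 1
f(1) = 2

2


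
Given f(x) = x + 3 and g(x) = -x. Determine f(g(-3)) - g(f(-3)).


f(g(-3)) = 6
g(f(-3)) = 0
Difference = 6

6


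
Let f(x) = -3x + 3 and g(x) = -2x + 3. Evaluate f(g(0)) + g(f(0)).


f(g(0)) = -6
g(f(0)) = -3
Sum = -9

-9


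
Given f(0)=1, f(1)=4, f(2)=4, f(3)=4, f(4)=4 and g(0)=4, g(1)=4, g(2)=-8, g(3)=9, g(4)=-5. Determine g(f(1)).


f(1) = 4
g(4) = -5

-5


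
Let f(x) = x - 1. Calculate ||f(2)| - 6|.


5


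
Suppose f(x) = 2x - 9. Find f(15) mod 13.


f(15) = 21
21 mod 13 = 8

8


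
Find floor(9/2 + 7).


11


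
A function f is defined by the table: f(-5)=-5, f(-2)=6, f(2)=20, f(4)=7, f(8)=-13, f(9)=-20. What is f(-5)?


Reading from the table at x = -5

-5


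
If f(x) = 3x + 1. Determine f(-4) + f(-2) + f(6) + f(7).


f(-4) = -11
f(-2) = -5
f(6) = 19
f(7) = 22
Sum = 25

25


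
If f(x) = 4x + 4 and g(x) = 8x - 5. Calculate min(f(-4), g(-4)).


f(-4) = -12
g(-4) = -37
min = -37

-37


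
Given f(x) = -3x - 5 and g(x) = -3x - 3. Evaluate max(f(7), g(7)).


f(7) = -26
g(7) = -24
max = -24

-24


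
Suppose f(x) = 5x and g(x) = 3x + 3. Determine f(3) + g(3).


f(3) = 15
g(3) = 12
Sum = 27

27


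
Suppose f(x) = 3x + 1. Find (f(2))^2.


f(2) = 7
(7)^2 = 49

49


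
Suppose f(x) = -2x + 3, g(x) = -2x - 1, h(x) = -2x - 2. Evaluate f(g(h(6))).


h(6) = -14
g(-14) = 27
f(27) = -51

-51


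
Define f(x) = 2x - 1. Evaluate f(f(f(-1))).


f(-1) = -3
f(-3) = -7
f(-7) = -15

-15


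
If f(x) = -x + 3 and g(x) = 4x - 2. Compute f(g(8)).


g(8) = 30
f(30) = -27

-27


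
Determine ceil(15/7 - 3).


15/7 = 2.1429
2.1429 - 3 = -0.8571
ceil(-0.8571) = 0

0


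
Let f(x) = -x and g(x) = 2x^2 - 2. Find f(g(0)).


g(0) = -2
f(-2) = 2

2


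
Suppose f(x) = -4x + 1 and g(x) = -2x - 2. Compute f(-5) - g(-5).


f(-5) = 21
g(-5) = 8
Difference = 13

13


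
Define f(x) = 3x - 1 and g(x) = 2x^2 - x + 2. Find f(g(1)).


g(1) = 3
f(3) = 8

8


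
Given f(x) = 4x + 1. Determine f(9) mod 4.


1


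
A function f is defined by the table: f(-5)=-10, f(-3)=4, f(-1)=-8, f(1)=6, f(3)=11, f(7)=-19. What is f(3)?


Reading from the table at x = 3

11


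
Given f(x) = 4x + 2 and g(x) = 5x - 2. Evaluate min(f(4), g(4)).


f(4) = 18
g(4) = 18
min = 18

18


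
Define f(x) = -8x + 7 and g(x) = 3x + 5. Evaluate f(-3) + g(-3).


f(-3) = 31
g(-3) = -4
Sum = 27

27


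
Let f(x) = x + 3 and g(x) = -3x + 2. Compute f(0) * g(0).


f(0) = 3
g(0) = 2
Product = 6

6


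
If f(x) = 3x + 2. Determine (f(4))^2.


196


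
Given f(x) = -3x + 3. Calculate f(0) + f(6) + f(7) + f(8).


f(0) = 3
f(6) = -15
f(7) = -18
f(8) = -21
Sum = -51

-51


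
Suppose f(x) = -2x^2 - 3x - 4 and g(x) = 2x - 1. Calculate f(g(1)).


-9


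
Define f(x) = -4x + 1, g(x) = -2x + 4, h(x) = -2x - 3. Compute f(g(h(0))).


-39


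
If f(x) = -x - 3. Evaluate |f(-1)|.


f(-1) = -2
|-2| = 2

2


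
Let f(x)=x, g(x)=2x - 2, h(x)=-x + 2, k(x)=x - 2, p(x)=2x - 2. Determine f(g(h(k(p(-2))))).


p(-2) = -6
k(-6) = -8
h(-8) = 10
g(10) = 18
f(18) = 18

18


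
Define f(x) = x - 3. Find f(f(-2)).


f(-2) = -5
f(-5) = -8

-8


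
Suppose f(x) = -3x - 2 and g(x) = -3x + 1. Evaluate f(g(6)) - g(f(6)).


-12


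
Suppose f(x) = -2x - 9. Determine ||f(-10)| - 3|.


f(-10) = 11
|11| = 11
|11 - 3| = 8

8


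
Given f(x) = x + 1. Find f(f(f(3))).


f(3) = 4
f(4) = 5
f(5) = 6

6


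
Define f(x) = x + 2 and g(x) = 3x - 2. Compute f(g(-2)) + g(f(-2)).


-8


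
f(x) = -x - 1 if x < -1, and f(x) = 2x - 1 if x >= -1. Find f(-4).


-4 satisfies x < -1
f(-4) = 3

3


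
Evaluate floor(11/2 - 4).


11/2 = 5.5
5.5 - 4 = 1.5
floor(1.5) = 1

1


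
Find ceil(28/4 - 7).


0


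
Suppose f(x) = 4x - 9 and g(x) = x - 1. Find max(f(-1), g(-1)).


f(-1) = -13
g(-1) = -2
max = -2

-2


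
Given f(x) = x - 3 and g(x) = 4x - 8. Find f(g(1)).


-7


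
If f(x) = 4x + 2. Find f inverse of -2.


-1


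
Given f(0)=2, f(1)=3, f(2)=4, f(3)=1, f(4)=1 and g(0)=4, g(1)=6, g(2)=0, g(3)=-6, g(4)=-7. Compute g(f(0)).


f(0) = 2
g(2) = 0

0


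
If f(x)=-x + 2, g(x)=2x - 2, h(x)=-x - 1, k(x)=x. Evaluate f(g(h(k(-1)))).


4


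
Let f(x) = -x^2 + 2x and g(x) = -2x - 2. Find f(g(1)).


-24


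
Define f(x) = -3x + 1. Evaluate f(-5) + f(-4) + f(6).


f(-5) = 16
f(-4) = 13
f(6) = -17
Sum = 12

12


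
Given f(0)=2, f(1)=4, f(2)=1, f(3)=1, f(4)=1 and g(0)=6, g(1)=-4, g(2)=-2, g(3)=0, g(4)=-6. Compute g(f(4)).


f(4) = 1
g(1) = -4

-4


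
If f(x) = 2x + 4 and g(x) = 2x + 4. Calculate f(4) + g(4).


f(4) = 12
g(4) = 12
Sum = 24

24


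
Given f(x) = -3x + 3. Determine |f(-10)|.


f(-10) = 33
|33| = 33

33


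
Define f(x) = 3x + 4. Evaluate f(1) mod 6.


1


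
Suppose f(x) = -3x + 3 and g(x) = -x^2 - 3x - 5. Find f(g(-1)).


g(-1) = -3
f(-3) = 12

12


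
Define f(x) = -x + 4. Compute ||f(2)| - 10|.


f(2) = 2
|2| = 2
|2 - 10| = 8

8


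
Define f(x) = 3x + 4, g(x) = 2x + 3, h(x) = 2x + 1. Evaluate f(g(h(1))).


31


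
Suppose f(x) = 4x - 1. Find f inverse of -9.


Solve 4x - 1 = -9
x = (-9 + 1) / 4 = -2

-2


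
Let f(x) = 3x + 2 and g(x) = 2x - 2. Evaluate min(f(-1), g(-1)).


-4


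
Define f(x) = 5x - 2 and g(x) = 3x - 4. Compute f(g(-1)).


-37


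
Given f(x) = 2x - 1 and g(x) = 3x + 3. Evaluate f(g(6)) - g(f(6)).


f(g(6)) = 41
g(f(6)) = 36
Difference = 5

5


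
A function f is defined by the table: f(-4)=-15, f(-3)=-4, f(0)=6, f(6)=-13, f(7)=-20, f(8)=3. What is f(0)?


6


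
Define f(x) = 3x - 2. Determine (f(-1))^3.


f(-1) = -5
(-5)^3 = -125

-125


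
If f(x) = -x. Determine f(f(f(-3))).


f(-3) = 3
f(3) = -3
f(-3) = 3

3


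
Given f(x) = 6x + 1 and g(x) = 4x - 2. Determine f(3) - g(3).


9


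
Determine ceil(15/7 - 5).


15/7 = 2.1429
2.1429 - 5 = -2.8571
ceil(-2.8571) = -2

-2


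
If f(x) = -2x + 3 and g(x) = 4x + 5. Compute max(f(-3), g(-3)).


9
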